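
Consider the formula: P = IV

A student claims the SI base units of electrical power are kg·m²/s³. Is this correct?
Units of each symbol in P = IV:
  I (current): A
  V (voltage, in volts): kg·m²/(s³·A)

Multiplying the contributions: [A] · [kg·m²/(s³·A)]
Adding exponents of each base unit: kg: 1, m: 2, s: -3
SI base units of electrical power: kg·m²/s³

The claimed units kg·m²/s³ match the derived units, so the claim is correct.

Answer: Yes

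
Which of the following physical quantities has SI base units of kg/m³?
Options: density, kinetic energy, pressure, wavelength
Checking the SI base units of each option:
  density (ρ = m/V): kg/m³  ✓ matches
  kinetic energy (E = ½mv²): kg·m²/s²  ✗
  pressure (P = F/A): kg/(m·s²)  ✗
  wavelength (λ = v/f): m  ✗

Only density has units kg/m³.

Answer: density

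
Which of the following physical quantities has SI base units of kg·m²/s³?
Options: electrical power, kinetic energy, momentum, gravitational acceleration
Checking the SI base units of each option:
  electrical power (P = IV): kg·m²/s³  ✓ matches
  kinetic energy (E = ½mv²): kg·m²/s²  ✗
  momentum (p = mv): kg·m/s  ✗
  gravitational acceleration (g = GM/r²): m/s²  ✗

Only electrical power has units kg·m²/s³.

Answer: electrical power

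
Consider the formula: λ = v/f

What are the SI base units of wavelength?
Units of each symbol in λ = v/f:
  v (wave speed): m/s
  f (frequency): 1/s  → in the denominator, contributes s

Multiplying the contributions: [m/s] · [s]
Adding exponents of each base unit: m: 1
SI base units of wavelength: m

Answer: m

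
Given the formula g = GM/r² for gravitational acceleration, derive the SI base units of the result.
Units of each symbol in g = GM/r²:
  G (gravitational constant): m³/(kg·s²)
  M (mass): kg
  r (distance): m  → to the power 2 in the denominator, contributes 1/m²

Multiplying the contributions: [m³/(kg·s²)] · [kg] · [1/m²]
Adding exponents of each base unit: m: 1, s: -2
SI base units of gravitational acceleration: m/s²

Answer: m/s²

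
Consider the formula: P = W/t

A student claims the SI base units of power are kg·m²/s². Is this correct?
Units of each symbol in P = W/t:
  W (work): kg·m²/s²
  t (time): s  → in the denominator, contributes 1/s

Multiplying the contributions: [kg·m²/s²] · [1/s]
Adding exponents of each base unit: kg: 1, m: 2, s: -3
SI base units of power: kg·m²/s³

The claimed units kg·m²/s² (exponents kg: 1, m: 2, s: -2) do not match the derived units kg·m²/s³ (exponents kg: 1, m: 2, s: -3), so the claim is incorrect.

Answer: No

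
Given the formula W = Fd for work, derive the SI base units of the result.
Units of each symbol in W = Fd:
  F (force): kg·m/s²
  d (displacement): m

Multiplying the contributions: [kg·m/s²] · [m]
Adding exponents of each base unit: kg: 1, m: 2, s: -2
SI base units of work: kg·m²/s²

Answer: kg·m²/s²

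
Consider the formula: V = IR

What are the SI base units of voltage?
Units of each symbol in V = IR:
  I (current): A
  R (resistance, in ohms): kg·m²/(s³·A²)

Multiplying the contributions: [A] · [kg·m²/(s³·A²)]
Adding exponents of each base unit: kg: 1, m: 2, s: -3, A: -1
SI base units of voltage: kg·m²/(s³·A)

Answer: kg·m²/(s³·A)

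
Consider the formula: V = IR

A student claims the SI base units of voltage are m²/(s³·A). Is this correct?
Units of each symbol in V = IR:
  I (current): A
  R (resistance, in ohms): kg·m²/(s³·A²)

Multiplying the contributions: [A] · [kg·m²/(s³·A²)]
Adding exponents of each base unit: kg: 1, m: 2, s: -3, A: -1
SI base units of voltage: kg·m²/(s³·A)

The claimed units m²/(s³·A) (exponents m: 2, s: -3, A: -1) do not match the derived units kg·m²/(s³·A) (exponents kg: 1, m: 2, s: -3, A: -1), so the claim is incorrect.

Answer: No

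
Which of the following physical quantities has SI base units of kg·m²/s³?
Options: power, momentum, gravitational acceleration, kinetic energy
Checking the SI base units of each option:
  power (P = W/t): kg·m²/s³  ✓ matches
  momentum (p = mv): kg·m/s  ✗
  gravitational acceleration (g = GM/r²): m/s²  ✗
  kinetic energy (E = ½mv²): kg·m²/s²  ✗

Only power has units kg·m²/s³.

Answer: power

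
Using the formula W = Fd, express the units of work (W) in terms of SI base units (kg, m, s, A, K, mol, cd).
Units of each symbol in W = Fd:
  F (force): kg·m/s²
  d (displacement): m

Multiplying the contributions: [kg·m/s²] · [m]
Adding exponents of each base unit: kg: 1, m: 2, s: -2
SI base units of work: kg·m²/s²

Answer: kg·m²/s²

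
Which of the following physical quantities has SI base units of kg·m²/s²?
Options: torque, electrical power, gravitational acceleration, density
Checking the SI base units of each option:
  torque (τ = Fr): kg·m²/s²  ✓ matches
  electrical power (P = IV): kg·m²/s³  ✗
  gravitational acceleration (g = GM/r²): m/s²  ✗
  density (ρ = m/V): kg/m³  ✗

Only torque has units kg·m²/s².

Answer: torque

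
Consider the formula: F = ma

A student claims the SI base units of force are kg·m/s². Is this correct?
Units of each symbol in F = ma:
  m (mass): kg
  a (acceleration): m/s²

Multiplying the contributions: [kg] · [m/s²]
Adding exponents of each base unit: kg: 1, m: 1, s: -2
SI base units of force: kg·m/s²

The claimed units kg·m/s² match the derived units, so the claim is correct.

Answer: Yes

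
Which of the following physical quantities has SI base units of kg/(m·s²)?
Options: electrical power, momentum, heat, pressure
Checking the SI base units of each option:
  electrical power (P = IV): kg·m²/s³  ✗
  momentum (p = mv): kg·m/s  ✗
  heat (Q = mcΔT): kg·m²/s²  ✗
  pressure (P = F/A): kg/(m·s²)  ✓ matches

Only pressure has units kg/(m·s²).

Answer: pressure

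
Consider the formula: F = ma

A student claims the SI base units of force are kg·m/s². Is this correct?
Units of each symbol in F = ma:
  m (mass): kg
  a (acceleration): m/s²

Multiplying the contributions: [kg] · [m/s²]
Adding exponents of each base unit: kg: 1, m: 1, s: -2
SI base units of force: kg·m/s²

The claimed units kg·m/s² match the derived units, so the claim is correct.

Answer: Yes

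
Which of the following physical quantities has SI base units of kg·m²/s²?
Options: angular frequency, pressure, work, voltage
Checking the SI base units of each option:
  angular frequency (ω = 2πf): 1/s  ✗
  pressure (P = F/A): kg/(m·s²)  ✗
  work (W = Fd): kg·m²/s²  ✓ matches
  voltage (V = IR): kg·m²/(s³·A)  ✗

Only work has units kg·m²/s².

Answer: work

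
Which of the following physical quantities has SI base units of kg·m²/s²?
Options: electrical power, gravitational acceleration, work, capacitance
Checking the SI base units of each option:
  electrical power (P = IV): kg·m²/s³  ✗
  gravitational acceleration (g = GM/r²): m/s²  ✗
  work (W = Fd): kg·m²/s²  ✓ matches
  capacitance (C = Q/V): s⁴·A²/(kg·m²)  ✗

Only work has units kg·m²/s².

Answer: work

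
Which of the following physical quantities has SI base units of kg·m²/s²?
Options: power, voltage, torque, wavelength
Checking the SI base units of each option:
  power (P = W/t): kg·m²/s³  ✗
  voltage (V = IR): kg·m²/(s³·A)  ✗
  torque (τ = Fr): kg·m²/s²  ✓ matches
  wavelength (λ = v/f): m  ✗

Only torque has units kg·m²/s².

Answer: torque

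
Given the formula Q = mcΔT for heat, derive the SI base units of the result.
Units of each symbol in Q = mcΔT:
  m (mass): kg
  c (specific heat capacity, in J/(kg·K)): m²/(s²·K)
  ΔT (temperature change): K

Multiplying the contributions: [kg] · [m²/(s²·K)] · [K]
Adding exponents of each base unit: kg: 1, m: 2, s: -2
SI base units of heat: kg·m²/s²

Answer: kg·m²/s²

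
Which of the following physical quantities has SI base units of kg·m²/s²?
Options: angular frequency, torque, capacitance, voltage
Checking the SI base units of each option:
  angular frequency (ω = 2πf): 1/s  ✗
  torque (τ = Fr): kg·m²/s²  ✓ matches
  capacitance (C = Q/V): s⁴·A²/(kg·m²)  ✗
  voltage (V = IR): kg·m²/(s³·A)  ✗

Only torque has units kg·m²/s².

Answer: torque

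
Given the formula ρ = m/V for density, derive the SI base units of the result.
Units of each symbol in ρ = m/V:
  m (mass): kg
  V (volume): m³  → in the denominator, contributes 1/m³

Multiplying the contributions: [kg] · [1/m³]
Adding exponents of each base unit: kg: 1, m: -3
SI base units of density: kg/m³

Answer: kg/m³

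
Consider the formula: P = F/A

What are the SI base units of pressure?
Units of each symbol in P = F/A:
  F (force): kg·m/s²
  A (area): m²  → in the denominator, contributes 1/m²

Multiplying the contributions: [kg·m/s²] · [1/m²]
Adding exponents of each base unit: kg: 1, m: -1, s: -2
SI base units of pressure: kg/(m·s²)

Answer: kg/(m·s²)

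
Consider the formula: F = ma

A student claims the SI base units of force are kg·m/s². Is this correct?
Units of each symbol in F = ma:
  m (mass): kg
  a (acceleration): m/s²

Multiplying the contributions: [kg] · [m/s²]
Adding exponents of each base unit: kg: 1, m: 1, s: -2
SI base units of force: kg·m/s²

The claimed units kg·m/s² match the derived units, so the claim is correct.

Answer: Yes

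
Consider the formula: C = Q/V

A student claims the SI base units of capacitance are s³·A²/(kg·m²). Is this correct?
Units of each symbol in C = Q/V:
  Q (charge, in coulombs): s·A
  V (voltage, in volts): kg·m²/(s³·A)  → in the denominator, contributes s³·A/(kg·m²)

Multiplying the contributions: [s·A] · [s³·A/(kg·m²)]
Adding exponents of each base unit: kg: -1, m: -2, s: 4, A: 2
SI base units of capacitance: s⁴·A²/(kg·m²)

The claimed units s³·A²/(kg·m²) (exponents kg: -1, m: -2, s: 3, A: 2) do not match the derived units s⁴·A²/(kg·m²) (exponents kg: -1, m: -2, s: 4, A: 2), so the claim is incorrect.

Answer: No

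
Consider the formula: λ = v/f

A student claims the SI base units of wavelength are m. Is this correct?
Units of each symbol in λ = v/f:
  v (wave speed): m/s
  f (frequency): 1/s  → in the denominator, contributes s

Multiplying the contributions: [m/s] · [s]
Adding exponents of each base unit: m: 1
SI base units of wavelength: m

The claimed units m match the derived units, so the claim is correct.

Answer: Yes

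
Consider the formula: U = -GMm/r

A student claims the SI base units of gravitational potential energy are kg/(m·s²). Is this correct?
Units of each symbol in U = -GMm/r:
  G (gravitational constant): m³/(kg·s²)
  M (mass): kg
  m (mass): kg
  r (distance): m  → in the denominator, contributes 1/m
  The minus sign does not affect the units.

Multiplying the contributions: [m³/(kg·s²)] · [kg] · [kg] · [1/m]
Adding exponents of each base unit: kg: 1, m: 2, s: -2
SI base units of gravitational potential energy: kg·m²/s²

The claimed units kg/(m·s²) (exponents kg: 1, m: -1, s: -2) do not match the derived units kg·m²/s² (exponents kg: 1, m: 2, s: -2), so the claim is incorrect.

Answer: No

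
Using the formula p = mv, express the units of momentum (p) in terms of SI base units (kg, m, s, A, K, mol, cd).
Units of each symbol in p = mv:
  m (mass): kg
  v (velocity): m/s

Multiplying the contributions: [kg] · [m/s]
Adding exponents of each base unit: kg: 1, m: 1, s: -1
SI base units of momentum: kg·m/s

Answer: kg·m/s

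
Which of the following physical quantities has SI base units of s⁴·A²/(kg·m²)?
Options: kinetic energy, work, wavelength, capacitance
Checking the SI base units of each option:
  kinetic energy (E = ½mv²): kg·m²/s²  ✗
  work (W = Fd): kg·m²/s²  ✗
  wavelength (λ = v/f): m  ✗
  capacitance (C = Q/V): s⁴·A²/(kg·m²)  ✓ matches

Only capacitance has units s⁴·A²/(kg·m²).

Answer: capacitance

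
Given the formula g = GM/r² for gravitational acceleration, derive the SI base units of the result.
Units of each symbol in g = GM/r²:
  G (gravitational constant): m³/(kg·s²)
  M (mass): kg
  r (distance): m  → to the power 2 in the denominator, contributes 1/m²

Multiplying the contributions: [m³/(kg·s²)] · [kg] · [1/m²]
Adding exponents of each base unit: m: 1, s: -2
SI base units of gravitational acceleration: m/s²

Answer: m/s²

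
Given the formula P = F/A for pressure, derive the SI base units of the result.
Units of each symbol in P = F/A:
  F (force): kg·m/s²
  A (area): m²  → in the denominator, contributes 1/m²

Multiplying the contributions: [kg·m/s²] · [1/m²]
Adding exponents of each base unit: kg: 1, m: -1, s: -2
SI base units of pressure: kg/(m·s²)

Answer: kg/(m·s²)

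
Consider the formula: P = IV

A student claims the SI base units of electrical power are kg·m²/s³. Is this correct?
Units of each symbol in P = IV:
  I (current): A
  V (voltage, in volts): kg·m²/(s³·A)

Multiplying the contributions: [A] · [kg·m²/(s³·A)]
Adding exponents of each base unit: kg: 1, m: 2, s: -3
SI base units of electrical power: kg·m²/s³

The claimed units kg·m²/s³ match the derived units, so the claim is correct.

Answer: Yes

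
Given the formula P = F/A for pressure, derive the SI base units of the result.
Units of each symbol in P = F/A:
  F (force): kg·m/s²
  A (area): m²  → in the denominator, contributes 1/m²

Multiplying the contributions: [kg·m/s²] · [1/m²]
Adding exponents of each base unit: kg: 1, m: -1, s: -2
SI base units of pressure: kg/(m·s²)

Answer: kg/(m·s²)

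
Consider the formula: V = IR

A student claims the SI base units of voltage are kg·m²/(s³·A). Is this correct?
Units of each symbol in V = IR:
  I (current): A
  R (resistance, in ohms): kg·m²/(s³·A²)

Multiplying the contributions: [A] · [kg·m²/(s³·A²)]
Adding exponents of each base unit: kg: 1, m: 2, s: -3, A: -1
SI base units of voltage: kg·m²/(s³·A)

The claimed units kg·m²/(s³·A) match the derived units, so the claim is correct.

Answer: Yes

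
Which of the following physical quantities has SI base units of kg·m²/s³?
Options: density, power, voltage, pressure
Checking the SI base units of each option:
  density (ρ = m/V): kg/m³  ✗
  power (P = W/t): kg·m²/s³  ✓ matches
  voltage (V = IR): kg·m²/(s³·A)  ✗
  pressure (P = F/A): kg/(m·s²)  ✗

Only power has units kg·m²/s³.

Answer: power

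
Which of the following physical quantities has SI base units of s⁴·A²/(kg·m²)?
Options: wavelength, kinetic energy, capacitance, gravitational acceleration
Checking the SI base units of each option:
  wavelength (λ = v/f): m  ✗
  kinetic energy (E = ½mv²): kg·m²/s²  ✗
  capacitance (C = Q/V): s⁴·A²/(kg·m²)  ✓ matches
  gravitational acceleration (g = GM/r²): m/s²  ✗

Only capacitance has units s⁴·A²/(kg·m²).

Answer: capacitance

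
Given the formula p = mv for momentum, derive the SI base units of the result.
Units of each symbol in p = mv:
  m (mass): kg
  v (velocity): m/s

Multiplying the contributions: [kg] · [m/s]
Adding exponents of each base unit: kg: 1, m: 1, s: -1
SI base units of momentum: kg·m/s

Answer: kg·m/s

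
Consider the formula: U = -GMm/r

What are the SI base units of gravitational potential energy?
Units of each symbol in U = -GMm/r:
  G (gravitational constant): m³/(kg·s²)
  M (mass): kg
  m (mass): kg
  r (distance): m  → in the denominator, contributes 1/m
  The minus sign does not affect the units.

Multiplying the contributions: [m³/(kg·s²)] · [kg] · [kg] · [1/m]
Adding exponents of each base unit: kg: 1, m: 2, s: -2
SI base units of gravitational potential energy: kg·m²/s²

Answer: kg·m²/s²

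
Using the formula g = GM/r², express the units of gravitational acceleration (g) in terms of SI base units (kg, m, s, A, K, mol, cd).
Units of each symbol in g = GM/r²:
  G (gravitational constant): m³/(kg·s²)
  M (mass): kg
  r (distance): m  → to the power 2 in the denominator, contributes 1/m²

Multiplying the contributions: [m³/(kg·s²)] · [kg] · [1/m²]
Adding exponents of each base unit: m: 1, s: -2
SI base units of gravitational acceleration: m/s²

Answer: m/s²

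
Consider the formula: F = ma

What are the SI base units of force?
Units of each symbol in F = ma:
  m (mass): kg
  a (acceleration): m/s²

Multiplying the contributions: [kg] · [m/s²]
Adding exponents of each base unit: kg: 1, m: 1, s: -2
SI base units of force: kg·m/s²

Answer: kg·m/s²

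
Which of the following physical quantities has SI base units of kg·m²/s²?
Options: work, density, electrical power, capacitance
Checking the SI base units of each option:
  work (W = Fd): kg·m²/s²  ✓ matches
  density (ρ = m/V): kg/m³  ✗
  electrical power (P = IV): kg·m²/s³  ✗
  capacitance (C = Q/V): s⁴·A²/(kg·m²)  ✗

Only work has units kg·m²/s².

Answer: work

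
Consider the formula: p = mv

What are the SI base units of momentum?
Units of each symbol in p = mv:
  m (mass): kg
  v (velocity): m/s

Multiplying the contributions: [kg] · [m/s]
Adding exponents of each base unit: kg: 1, m: 1, s: -1
SI base units of momentum: kg·m/s

Answer: kg·m/s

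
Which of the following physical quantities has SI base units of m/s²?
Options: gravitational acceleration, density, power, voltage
Checking the SI base units of each option:
  gravitational acceleration (g = GM/r²): m/s²  ✓ matches
  density (ρ = m/V): kg/m³  ✗
  power (P = W/t): kg·m²/s³  ✗
  voltage (V = IR): kg·m²/(s³·A)  ✗

Only gravitational acceleration has units m/s².

Answer: gravitational acceleration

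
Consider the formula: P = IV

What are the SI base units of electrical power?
Units of each symbol in P = IV:
  I (current): A
  V (voltage, in volts): kg·m²/(s³·A)

Multiplying the contributions: [A] · [kg·m²/(s³·A)]
Adding exponents of each base unit: kg: 1, m: 2, s: -3
SI base units of electrical power: kg·m²/s³

Answer: kg·m²/s³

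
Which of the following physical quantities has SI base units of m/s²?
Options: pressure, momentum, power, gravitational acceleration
Checking the SI base units of each option:
  pressure (P = F/A): kg/(m·s²)  ✗
  momentum (p = mv): kg·m/s  ✗
  power (P = W/t): kg·m²/s³  ✗
  gravitational acceleration (g = GM/r²): m/s²  ✓ matches

Only gravitational acceleration has units m/s².

Answer: gravitational acceleration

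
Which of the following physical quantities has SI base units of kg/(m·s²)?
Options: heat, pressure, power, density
Checking the SI base units of each option:
  heat (Q = mcΔT): kg·m²/s²  ✗
  pressure (P = F/A): kg/(m·s²)  ✓ matches
  power (P = W/t): kg·m²/s³  ✗
  density (ρ = m/V): kg/m³  ✗

Only pressure has units kg/(m·s²).

Answer: pressure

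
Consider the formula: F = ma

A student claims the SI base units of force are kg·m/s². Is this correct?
Units of each symbol in F = ma:
  m (mass): kg
  a (acceleration): m/s²

Multiplying the contributions: [kg] · [m/s²]
Adding exponents of each base unit: kg: 1, m: 1, s: -2
SI base units of force: kg·m/s²

The claimed units kg·m/s² match the derived units, so the claim is correct.

Answer: Yes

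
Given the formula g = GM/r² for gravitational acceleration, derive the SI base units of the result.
Units of each symbol in g = GM/r²:
  G (gravitational constant): m³/(kg·s²)
  M (mass): kg
  r (distance): m  → to the power 2 in the denominator, contributes 1/m²

Multiplying the contributions: [m³/(kg·s²)] · [kg] · [1/m²]
Adding exponents of each base unit: m: 1, s: -2
SI base units of gravitational acceleration: m/s²

Answer: m/s²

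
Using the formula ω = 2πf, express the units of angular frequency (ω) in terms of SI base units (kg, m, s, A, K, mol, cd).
Units of each symbol in ω = 2πf:
  f (frequency): 1/s
  The factor 2π is dimensionless.

Multiplying the contributions: [1/s]
Adding exponents of each base unit: s: -1
SI base units of angular frequency: 1/s

Answer: 1/s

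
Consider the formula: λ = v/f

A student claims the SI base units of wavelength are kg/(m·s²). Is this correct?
Units of each symbol in λ = v/f:
  v (wave speed): m/s
  f (frequency): 1/s  → in the denominator, contributes s

Multiplying the contributions: [m/s] · [s]
Adding exponents of each base unit: m: 1
SI base units of wavelength: m

The claimed units kg/(m·s²) (exponents kg: 1, m: -1, s: -2) do not match the derived units m (exponents m: 1), so the claim is incorrect.

Answer: No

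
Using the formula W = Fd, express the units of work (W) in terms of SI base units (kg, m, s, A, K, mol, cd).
Units of each symbol in W = Fd:
  F (force): kg·m/s²
  d (displacement): m

Multiplying the contributions: [kg·m/s²] · [m]
Adding exponents of each base unit: kg: 1, m: 2, s: -2
SI base units of work: kg·m²/s²

Answer: kg·m²/s²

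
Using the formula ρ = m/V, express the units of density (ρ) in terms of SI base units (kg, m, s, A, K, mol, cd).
Units of each symbol in ρ = m/V:
  m (mass): kg
  V (volume): m³  → in the denominator, contributes 1/m³

Multiplying the contributions: [kg] · [1/m³]
Adding exponents of each base unit: kg: 1, m: -3
SI base units of density: kg/m³

Answer: kg/m³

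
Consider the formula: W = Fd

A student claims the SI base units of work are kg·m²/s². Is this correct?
Units of each symbol in W = Fd:
  F (force): kg·m/s²
  d (displacement): m

Multiplying the contributions: [kg·m/s²] · [m]
Adding exponents of each base unit: kg: 1, m: 2, s: -2
SI base units of work: kg·m²/s²

The claimed units kg·m²/s² match the derived units, so the claim is correct.

Answer: Yes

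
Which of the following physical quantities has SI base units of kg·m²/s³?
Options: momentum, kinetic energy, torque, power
Checking the SI base units of each option:
  momentum (p = mv): kg·m/s  ✗
  kinetic energy (E = ½mv²): kg·m²/s²  ✗
  torque (τ = Fr): kg·m²/s²  ✗
  power (P = W/t): kg·m²/s³  ✓ matches

Only power has units kg·m²/s³.

Answer: power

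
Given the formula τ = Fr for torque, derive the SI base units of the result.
Units of each symbol in τ = Fr:
  F (force): kg·m/s²
  r (lever arm): m

Multiplying the contributions: [kg·m/s²] · [m]
Adding exponents of each base unit: kg: 1, m: 2, s: -2
SI base units of torque: kg·m²/s²

Answer: kg·m²/s²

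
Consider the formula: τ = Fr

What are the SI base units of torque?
Units of each symbol in τ = Fr:
  F (force): kg·m/s²
  r (lever arm): m

Multiplying the contributions: [kg·m/s²] · [m]
Adding exponents of each base unit: kg: 1, m: 2, s: -2
SI base units of torque: kg·m²/s²

Answer: kg·m²/s²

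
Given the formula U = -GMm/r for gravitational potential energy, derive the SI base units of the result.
Units of each symbol in U = -GMm/r:
  G (gravitational constant): m³/(kg·s²)
  M (mass): kg
  m (mass): kg
  r (distance): m  → in the denominator, contributes 1/m
  The minus sign does not affect the units.

Multiplying the contributions: [m³/(kg·s²)] · [kg] · [kg] · [1/m]
Adding exponents of each base unit: kg: 1, m: 2, s: -2
SI base units of gravitational potential energy: kg·m²/s²

Answer: kg·m²/s²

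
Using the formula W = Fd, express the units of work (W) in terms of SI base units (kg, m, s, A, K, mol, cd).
Units of each symbol in W = Fd:
  F (force): kg·m/s²
  d (displacement): m

Multiplying the contributions: [kg·m/s²] · [m]
Adding exponents of each base unit: kg: 1, m: 2, s: -2
SI base units of work: kg·m²/s²

Answer: kg·m²/s²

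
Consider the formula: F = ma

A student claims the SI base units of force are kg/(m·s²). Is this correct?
Units of each symbol in F = ma:
  m (mass): kg
  a (acceleration): m/s²

Multiplying the contributions: [kg] · [m/s²]
Adding exponents of each base unit: kg: 1, m: 1, s: -2
SI base units of force: kg·m/s²

The claimed units kg/(m·s²) (exponents kg: 1, m: -1, s: -2) do not match the derived units kg·m/s² (exponents kg: 1, m: 1, s: -2), so the claim is incorrect.

Answer: No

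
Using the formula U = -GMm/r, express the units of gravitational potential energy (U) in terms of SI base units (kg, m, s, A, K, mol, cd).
Units of each symbol in U = -GMm/r:
  G (gravitational constant): m³/(kg·s²)
  M (mass): kg
  m (mass): kg
  r (distance): m  → in the denominator, contributes 1/m
  The minus sign does not affect the units.

Multiplying the contributions: [m³/(kg·s²)] · [kg] · [kg] · [1/m]
Adding exponents of each base unit: kg: 1, m: 2, s: -2
SI base units of gravitational potential energy: kg·m²/s²

Answer: kg·m²/s²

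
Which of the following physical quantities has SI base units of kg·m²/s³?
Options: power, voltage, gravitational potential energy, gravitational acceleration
Checking the SI base units of each option:
  power (P = W/t): kg·m²/s³  ✓ matches
  voltage (V = IR): kg·m²/(s³·A)  ✗
  gravitational potential energy (U = -GMm/r): kg·m²/s²  ✗
  gravitational acceleration (g = GM/r²): m/s²  ✗

Only power has units kg·m²/s³.

Answer: power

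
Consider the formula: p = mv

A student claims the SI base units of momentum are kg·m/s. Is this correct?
Units of each symbol in p = mv:
  m (mass): kg
  v (velocity): m/s

Multiplying the contributions: [kg] · [m/s]
Adding exponents of each base unit: kg: 1, m: 1, s: -1
SI base units of momentum: kg·m/s

The claimed units kg·m/s match the derived units, so the claim is correct.

Answer: Yes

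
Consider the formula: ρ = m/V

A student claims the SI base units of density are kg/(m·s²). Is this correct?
Units of each symbol in ρ = m/V:
  m (mass): kg
  V (volume): m³  → in the denominator, contributes 1/m³

Multiplying the contributions: [kg] · [1/m³]
Adding exponents of each base unit: kg: 1, m: -3
SI base units of density: kg/m³

The claimed units kg/(m·s²) (exponents kg: 1, m: -1, s: -2) do not match the derived units kg/m³ (exponents kg: 1, m: -3), so the claim is incorrect.

Answer: No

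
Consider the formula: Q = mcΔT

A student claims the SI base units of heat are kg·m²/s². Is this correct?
Units of each symbol in Q = mcΔT:
  m (mass): kg
  c (specific heat capacity, in J/(kg·K)): m²/(s²·K)
  ΔT (temperature change): K

Multiplying the contributions: [kg] · [m²/(s²·K)] · [K]
Adding exponents of each base unit: kg: 1, m: 2, s: -2
SI base units of heat: kg·m²/s²

The claimed units kg·m²/s² match the derived units, so the claim is correct.

Answer: Yes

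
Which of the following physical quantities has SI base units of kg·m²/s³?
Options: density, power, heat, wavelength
Checking the SI base units of each option:
  density (ρ = m/V): kg/m³  ✗
  power (P = W/t): kg·m²/s³  ✓ matches
  heat (Q = mcΔT): kg·m²/s²  ✗
  wavelength (λ = v/f): m  ✗

Only power has units kg·m²/s³.

Answer: power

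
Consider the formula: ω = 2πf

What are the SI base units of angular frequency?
Units of each symbol in ω = 2πf:
  f (frequency): 1/s
  The factor 2π is dimensionless.

Multiplying the contributions: [1/s]
Adding exponents of each base unit: s: -1
SI base units of angular frequency: 1/s

Answer: 1/s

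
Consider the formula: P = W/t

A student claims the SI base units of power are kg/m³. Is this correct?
Units of each symbol in P = W/t:
  W (work): kg·m²/s²
  t (time): s  → in the denominator, contributes 1/s

Multiplying the contributions: [kg·m²/s²] · [1/s]
Adding exponents of each base unit: kg: 1, m: 2, s: -3
SI base units of power: kg·m²/s³

The claimed units kg/m³ (exponents kg: 1, m: -3) do not match the derived units kg·m²/s³ (exponents kg: 1, m: 2, s: -3), so the claim is incorrect.

Answer: No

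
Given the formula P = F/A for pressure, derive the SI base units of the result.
Units of each symbol in P = F/A:
  F (force): kg·m/s²
  A (area): m²  → in the denominator, contributes 1/m²

Multiplying the contributions: [kg·m/s²] · [1/m²]
Adding exponents of each base unit: kg: 1, m: -1, s: -2
SI base units of pressure: kg/(m·s²)

Answer: kg/(m·s²)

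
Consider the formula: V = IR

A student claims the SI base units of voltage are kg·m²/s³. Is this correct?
Units of each symbol in V = IR:
  I (current): A
  R (resistance, in ohms): kg·m²/(s³·A²)

Multiplying the contributions: [A] · [kg·m²/(s³·A²)]
Adding exponents of each base unit: kg: 1, m: 2, s: -3, A: -1
SI base units of voltage: kg·m²/(s³·A)

The claimed units kg·m²/s³ (exponents kg: 1, m: 2, s: -3) do not match the derived units kg·m²/(s³·A) (exponents kg: 1, m: 2, s: -3, A: -1), so the claim is incorrect.

Answer: No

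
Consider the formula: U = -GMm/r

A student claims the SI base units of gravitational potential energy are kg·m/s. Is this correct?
Units of each symbol in U = -GMm/r:
  G (gravitational constant): m³/(kg·s²)
  M (mass): kg
  m (mass): kg
  r (distance): m  → in the denominator, contributes 1/m
  The minus sign does not affect the units.

Multiplying the contributions: [m³/(kg·s²)] · [kg] · [kg] · [1/m]
Adding exponents of each base unit: kg: 1, m: 2, s: -2
SI base units of gravitational potential energy: kg·m²/s²

The claimed units kg·m/s (exponents kg: 1, m: 1, s: -1) do not match the derived units kg·m²/s² (exponents kg: 1, m: 2, s: -2), so the claim is incorrect.

Answer: No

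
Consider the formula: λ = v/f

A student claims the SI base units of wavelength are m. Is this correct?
Units of each symbol in λ = v/f:
  v (wave speed): m/s
  f (frequency): 1/s  → in the denominator, contributes s

Multiplying the contributions: [m/s] · [s]
Adding exponents of each base unit: m: 1
SI base units of wavelength: m

The claimed units m match the derived units, so the claim is correct.

Answer: Yes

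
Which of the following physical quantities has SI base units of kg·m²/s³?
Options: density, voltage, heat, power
Checking the SI base units of each option:
  density (ρ = m/V): kg/m³  ✗
  voltage (V = IR): kg·m²/(s³·A)  ✗
  heat (Q = mcΔT): kg·m²/s²  ✗
  power (P = W/t): kg·m²/s³  ✓ matches

Only power has units kg·m²/s³.

Answer: power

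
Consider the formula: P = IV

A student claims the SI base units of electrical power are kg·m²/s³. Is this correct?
Units of each symbol in P = IV:
  I (current): A
  V (voltage, in volts): kg·m²/(s³·A)

Multiplying the contributions: [A] · [kg·m²/(s³·A)]
Adding exponents of each base unit: kg: 1, m: 2, s: -3
SI base units of electrical power: kg·m²/s³

The claimed units kg·m²/s³ match the derived units, so the claim is correct.

Answer: Yes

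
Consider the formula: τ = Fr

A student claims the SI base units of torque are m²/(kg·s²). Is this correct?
Units of each symbol in τ = Fr:
  F (force): kg·m/s²
  r (lever arm): m

Multiplying the contributions: [kg·m/s²] · [m]
Adding exponents of each base unit: kg: 1, m: 2, s: -2
SI base units of torque: kg·m²/s²

The claimed units m²/(kg·s²) (exponents kg: -1, m: 2, s: -2) do not match the derived units kg·m²/s² (exponents kg: 1, m: 2, s: -2), so the claim is incorrect.

Answer: No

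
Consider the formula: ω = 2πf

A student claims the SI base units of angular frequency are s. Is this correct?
Units of each symbol in ω = 2πf:
  f (frequency): 1/s
  The factor 2π is dimensionless.

Multiplying the contributions: [1/s]
Adding exponents of each base unit: s: -1
SI base units of angular frequency: 1/s

The claimed units s (exponents s: 1) do not match the derived units 1/s (exponents s: -1), so the claim is incorrect.

Answer: No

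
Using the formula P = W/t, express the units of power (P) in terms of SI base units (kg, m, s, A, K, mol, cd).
Units of each symbol in P = W/t:
  W (work): kg·m²/s²
  t (time): s  → in the denominator, contributes 1/s

Multiplying the contributions: [kg·m²/s²] · [1/s]
Adding exponents of each base unit: kg: 1, m: 2, s: -3
SI base units of power: kg·m²/s³

Answer: kg·m²/s³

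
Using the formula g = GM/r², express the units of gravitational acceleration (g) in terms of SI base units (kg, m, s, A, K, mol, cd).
Units of each symbol in g = GM/r²:
  G (gravitational constant): m³/(kg·s²)
  M (mass): kg
  r (distance): m  → to the power 2 in the denominator, contributes 1/m²

Multiplying the contributions: [m³/(kg·s²)] · [kg] · [1/m²]
Adding exponents of each base unit: m: 1, s: -2
SI base units of gravitational acceleration: m/s²

Answer: m/s²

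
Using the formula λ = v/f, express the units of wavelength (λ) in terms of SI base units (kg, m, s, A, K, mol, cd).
Units of each symbol in λ = v/f:
  v (wave speed): m/s
  f (frequency): 1/s  → in the denominator, contributes s

Multiplying the contributions: [m/s] · [s]
Adding exponents of each base unit: m: 1
SI base units of wavelength: m

Answer: m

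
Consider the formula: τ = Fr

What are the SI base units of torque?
Units of each symbol in τ = Fr:
  F (force): kg·m/s²
  r (lever arm): m

Multiplying the contributions: [kg·m/s²] · [m]
Adding exponents of each base unit: kg: 1, m: 2, s: -2
SI base units of torque: kg·m²/s²

Answer: kg·m²/s²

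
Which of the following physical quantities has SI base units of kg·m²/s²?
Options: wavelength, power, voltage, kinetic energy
Checking the SI base units of each option:
  wavelength (λ = v/f): m  ✗
  power (P = W/t): kg·m²/s³  ✗
  voltage (V = IR): kg·m²/(s³·A)  ✗
  kinetic energy (E = ½mv²): kg·m²/s²  ✓ matches

Only kinetic energy has units kg·m²/s².

Answer: kinetic energy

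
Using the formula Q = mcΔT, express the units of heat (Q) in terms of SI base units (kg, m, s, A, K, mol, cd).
Units of each symbol in Q = mcΔT:
  m (mass): kg
  c (specific heat capacity, in J/(kg·K)): m²/(s²·K)
  ΔT (temperature change): K

Multiplying the contributions: [kg] · [m²/(s²·K)] · [K]
Adding exponents of each base unit: kg: 1, m: 2, s: -2
SI base units of heat: kg·m²/s²

Answer: kg·m²/s²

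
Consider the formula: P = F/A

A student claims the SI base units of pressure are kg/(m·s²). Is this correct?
Units of each symbol in P = F/A:
  F (force): kg·m/s²
  A (area): m²  → in the denominator, contributes 1/m²

Multiplying the contributions: [kg·m/s²] · [1/m²]
Adding exponents of each base unit: kg: 1, m: -1, s: -2
SI base units of pressure: kg/(m·s²)

The claimed units kg/(m·s²) match the derived units, so the claim is correct.

Answer: Yes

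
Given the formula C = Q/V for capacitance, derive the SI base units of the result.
Units of each symbol in C = Q/V:
  Q (charge, in coulombs): s·A
  V (voltage, in volts): kg·m²/(s³·A)  → in the denominator, contributes s³·A/(kg·m²)

Multiplying the contributions: [s·A] · [s³·A/(kg·m²)]
Adding exponents of each base unit: kg: -1, m: -2, s: 4, A: 2
SI base units of capacitance: s⁴·A²/(kg·m²)

Answer: s⁴·A²/(kg·m²)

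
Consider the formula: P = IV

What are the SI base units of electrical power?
Units of each symbol in P = IV:
  I (current): A
  V (voltage, in volts): kg·m²/(s³·A)

Multiplying the contributions: [A] · [kg·m²/(s³·A)]
Adding exponents of each base unit: kg: 1, m: 2, s: -3
SI base units of electrical power: kg·m²/s³

Answer: kg·m²/s³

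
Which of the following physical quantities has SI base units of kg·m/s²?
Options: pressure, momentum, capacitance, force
Checking the SI base units of each option:
  pressure (P = F/A): kg/(m·s²)  ✗
  momentum (p = mv): kg·m/s  ✗
  capacitance (C = Q/V): s⁴·A²/(kg·m²)  ✗
  force (F = ma): kg·m/s²  ✓ matches

Only force has units kg·m/s².

Answer: force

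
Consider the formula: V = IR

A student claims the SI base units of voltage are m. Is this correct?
Units of each symbol in V = IR:
  I (current): A
  R (resistance, in ohms): kg·m²/(s³·A²)

Multiplying the contributions: [A] · [kg·m²/(s³·A²)]
Adding exponents of each base unit: kg: 1, m: 2, s: -3, A: -1
SI base units of voltage: kg·m²/(s³·A)

The claimed units m (exponents m: 1) do not match the derived units kg·m²/(s³·A) (exponents kg: 1, m: 2, s: -3, A: -1), so the claim is incorrect.

Answer: No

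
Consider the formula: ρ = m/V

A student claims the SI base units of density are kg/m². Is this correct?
Units of each symbol in ρ = m/V:
  m (mass): kg
  V (volume): m³  → in the denominator, contributes 1/m³

Multiplying the contributions: [kg] · [1/m³]
Adding exponents of each base unit: kg: 1, m: -3
SI base units of density: kg/m³

The claimed units kg/m² (exponents kg: 1, m: -2) do not match the derived units kg/m³ (exponents kg: 1, m: -3), so the claim is incorrect.

Answer: No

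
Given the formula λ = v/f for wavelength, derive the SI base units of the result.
Units of each symbol in λ = v/f:
  v (wave speed): m/s
  f (frequency): 1/s  → in the denominator, contributes s

Multiplying the contributions: [m/s] · [s]
Adding exponents of each base unit: m: 1
SI base units of wavelength: m

Answer: m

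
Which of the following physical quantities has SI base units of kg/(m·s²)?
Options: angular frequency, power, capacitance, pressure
Checking the SI base units of each option:
  angular frequency (ω = 2πf): 1/s  ✗
  power (P = W/t): kg·m²/s³  ✗
  capacitance (C = Q/V): s⁴·A²/(kg·m²)  ✗
  pressure (P = F/A): kg/(m·s²)  ✓ matches

Only pressure has units kg/(m·s²).

Answer: pressure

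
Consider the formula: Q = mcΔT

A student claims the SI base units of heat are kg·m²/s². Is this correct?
Units of each symbol in Q = mcΔT:
  m (mass): kg
  c (specific heat capacity, in J/(kg·K)): m²/(s²·K)
  ΔT (temperature change): K

Multiplying the contributions: [kg] · [m²/(s²·K)] · [K]
Adding exponents of each base unit: kg: 1, m: 2, s: -2
SI base units of heat: kg·m²/s²

The claimed units kg·m²/s² match the derived units, so the claim is correct.

Answer: Yes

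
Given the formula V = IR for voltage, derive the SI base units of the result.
Units of each symbol in V = IR:
  I (current): A
  R (resistance, in ohms): kg·m²/(s³·A²)

Multiplying the contributions: [A] · [kg·m²/(s³·A²)]
Adding exponents of each base unit: kg: 1, m: 2, s: -3, A: -1
SI base units of voltage: kg·m²/(s³·A)

Answer: kg·m²/(s³·A)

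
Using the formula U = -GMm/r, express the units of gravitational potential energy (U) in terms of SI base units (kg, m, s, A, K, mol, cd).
Units of each symbol in U = -GMm/r:
  G (gravitational constant): m³/(kg·s²)
  M (mass): kg
  m (mass): kg
  r (distance): m  → in the denominator, contributes 1/m
  The minus sign does not affect the units.

Multiplying the contributions: [m³/(kg·s²)] · [kg] · [kg] · [1/m]
Adding exponents of each base unit: kg: 1, m: 2, s: -2
SI base units of gravitational potential energy: kg·m²/s²

Answer: kg·m²/s²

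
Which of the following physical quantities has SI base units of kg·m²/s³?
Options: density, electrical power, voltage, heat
Checking the SI base units of each option:
  density (ρ = m/V): kg/m³  ✗
  electrical power (P = IV): kg·m²/s³  ✓ matches
  voltage (V = IR): kg·m²/(s³·A)  ✗
  heat (Q = mcΔT): kg·m²/s²  ✗

Only electrical power has units kg·m²/s³.

Answer: electrical power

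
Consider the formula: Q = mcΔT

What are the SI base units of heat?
Units of each symbol in Q = mcΔT:
  m (mass): kg
  c (specific heat capacity, in J/(kg·K)): m²/(s²·K)
  ΔT (temperature change): K

Multiplying the contributions: [kg] · [m²/(s²·K)] · [K]
Adding exponents of each base unit: kg: 1, m: 2, s: -2
SI base units of heat: kg·m²/s²

Answer: kg·m²/s²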